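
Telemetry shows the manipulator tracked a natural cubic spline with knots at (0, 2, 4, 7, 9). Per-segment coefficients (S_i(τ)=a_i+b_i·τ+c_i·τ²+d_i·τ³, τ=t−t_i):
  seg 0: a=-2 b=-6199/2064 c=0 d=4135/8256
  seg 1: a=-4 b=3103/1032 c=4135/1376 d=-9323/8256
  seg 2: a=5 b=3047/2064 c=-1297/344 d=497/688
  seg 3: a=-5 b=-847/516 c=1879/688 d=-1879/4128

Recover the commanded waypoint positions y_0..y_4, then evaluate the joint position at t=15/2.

y_0=-2 y_1=-4 y_2=5 y_3=-5 y_4=-1
S(15/2) = -57185/11008

y_0 = S_0(0) = a_0 = -2
y_1 = S_1(0) = a_1 = -4
y_2 = S_2(0) = a_2 = 5
y_3 = S_3(0) = a_3 = -5
y_4 = S_3(2) = -1
t_q=15/2 is in segment 3 (τ=1/2); S_3(τ)=-57185/11008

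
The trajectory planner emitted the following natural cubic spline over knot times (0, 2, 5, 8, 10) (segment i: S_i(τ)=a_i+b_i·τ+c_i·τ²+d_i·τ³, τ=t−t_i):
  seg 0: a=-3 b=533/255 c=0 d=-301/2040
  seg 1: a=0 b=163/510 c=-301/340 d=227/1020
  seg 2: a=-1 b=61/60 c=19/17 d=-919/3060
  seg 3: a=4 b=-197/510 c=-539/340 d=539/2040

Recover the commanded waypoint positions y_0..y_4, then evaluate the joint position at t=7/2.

y_0=-3 y_1=0 y_2=-1 y_3=4 y_4=-1
S(7/2) = -2071/2720

y_0 = S_0(0) = a_0 = -3
y_1 = S_1(0) = a_1 = 0
y_2 = S_2(0) = a_2 = -1
y_3 = S_3(0) = a_3 = 4
y_4 = S_3(2) = -1
t_q=7/2 is in segment 1 (τ=3/2); S_1(τ)=-2071/2720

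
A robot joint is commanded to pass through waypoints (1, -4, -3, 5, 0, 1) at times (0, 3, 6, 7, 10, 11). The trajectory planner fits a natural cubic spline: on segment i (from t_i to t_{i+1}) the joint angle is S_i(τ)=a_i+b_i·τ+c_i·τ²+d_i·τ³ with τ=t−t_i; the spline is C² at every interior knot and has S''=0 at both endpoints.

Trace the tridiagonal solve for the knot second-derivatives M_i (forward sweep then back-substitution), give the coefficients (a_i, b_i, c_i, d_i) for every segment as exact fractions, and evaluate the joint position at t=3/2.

  seg 0: a=1 b=-1948/1563 c=0 d=-73/1563
  seg 1: a=-4 b=-3919/1563 c=-219/521 d=2137/4689
  seg 2: a=-3 b=11372/1563 c=1918/521 d=-4622/1563
  seg 3: a=5 b=9014/1563 c=-2704/521 d=471/521
  seg 4: a=0 b=-1507/1563 c=1535/521 d=-1535/1563
S(3/2) = -4281/4168

Δ: Δ0=-5/3, Δ1=1/3, Δ2=8, Δ3=-5/3, Δ4=1
row 1: diag=12, rhs=12; c'=1/4, d'=1
row 2: denom=8−3·1/4=29/4; d'=(46−3·1)/(29/4)=172/29
row 3: denom=8−1·4/29=228/29; d'=(-58−1·172/29)/(228/29)=-309/38
row 4: denom=8−3·29/76=521/76; d'=(16−3·-309/38)/(521/76)=3070/521
back: M4=3070/521
back: M3=-309/38−29/76·3070/521=-5408/521
back: M2=172/29−4/29·-5408/521=3836/521
back: M1=1−1/4·3836/521=-438/521
M: M0=0, M1=-438/521, M2=3836/521, M3=-5408/521, M4=3070/521, M5=0
seg 0: a=1, c=M0/2=0, d=(M1−M0)/(6·3)=-73/1563, b=Δ0−h0·(2M0+M1)/6=-1948/1563
seg 1: a=-4, c=M1/2=-219/521, d=(M2−M1)/(6·3)=2137/4689, b=Δ1−h1·(2M1+M2)/6=-3919/1563
seg 2: a=-3, c=M2/2=1918/521, d=(M3−M2)/(6·1)=-4622/1563, b=Δ2−h2·(2M2+M3)/6=11372/1563
seg 3: a=5, c=M3/2=-2704/521, d=(M4−M3)/(6·3)=471/521, b=Δ3−h3·(2M3+M4)/6=9014/1563
seg 4: a=0, c=M4/2=1535/521, d=(M5−M4)/(6·1)=-1535/1563, b=Δ4−h4·(2M4+M5)/6=-1507/1563
t_q=3/2 → seg 0, τ=3/2; S=1+-1948/1563·τ+0·τ²+-73/1563·τ³=-4281/4168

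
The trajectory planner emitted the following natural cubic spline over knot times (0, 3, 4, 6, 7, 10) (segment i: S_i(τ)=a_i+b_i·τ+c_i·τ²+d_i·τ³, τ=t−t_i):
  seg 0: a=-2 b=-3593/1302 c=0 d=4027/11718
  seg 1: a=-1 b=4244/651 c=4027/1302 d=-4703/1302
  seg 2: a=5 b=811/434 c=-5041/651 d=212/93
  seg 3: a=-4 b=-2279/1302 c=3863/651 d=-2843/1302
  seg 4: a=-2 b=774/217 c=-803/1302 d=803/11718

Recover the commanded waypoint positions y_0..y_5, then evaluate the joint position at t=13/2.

y_0 = S_0(0) = a_0 = -2
y_1 = S_1(0) = a_1 = -1
y_2 = S_2(0) = a_2 = 5
y_3 = S_3(0) = a_3 = -4
y_4 = S_4(0) = a_4 = -2
y_5 = S_4(3) = 5
t_q=13/2 is in segment 3 (τ=1/2); S_3(τ)=-5453/1488

y_0=-2 y_1=-1 y_2=5 y_3=-4 y_4=-2 y_5=5
S(13/2) = -5453/1488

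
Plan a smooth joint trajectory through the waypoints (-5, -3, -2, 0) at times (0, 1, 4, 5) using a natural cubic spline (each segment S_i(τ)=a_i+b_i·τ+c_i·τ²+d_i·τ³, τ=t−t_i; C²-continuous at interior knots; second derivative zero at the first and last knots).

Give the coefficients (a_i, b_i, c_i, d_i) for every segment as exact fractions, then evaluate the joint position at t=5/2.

Δ: Δ0=2, Δ1=1/3, Δ2=2
row 1: diag=8, rhs=-10; c'=3/8, d'=-5/4
row 2: denom=8−3·3/8=55/8; d'=(10−3·-5/4)/(55/8)=2
back: M2=2
back: M1=-5/4−3/8·2=-2
M: M0=0, M1=-2, M2=2, M3=0
seg 0: a=-5, c=M0/2=0, d=(M1−M0)/(6·1)=-1/3, b=Δ0−h0·(2M0+M1)/6=7/3
seg 1: a=-3, c=M1/2=-1, d=(M2−M1)/(6·3)=2/9, b=Δ1−h1·(2M1+M2)/6=4/3
seg 2: a=-2, c=M2/2=1, d=(M3−M2)/(6·1)=-1/3, b=Δ2−h2·(2M2+M3)/6=4/3
t_q=5/2 → seg 1, τ=3/2; S=-3+4/3·τ+-1·τ²+2/9·τ³=-5/2

  seg 0: a=-5 b=7/3 c=0 d=-1/3
  seg 1: a=-3 b=4/3 c=-1 d=2/9
  seg 2: a=-2 b=4/3 c=1 d=-1/3
S(5/2) = -5/2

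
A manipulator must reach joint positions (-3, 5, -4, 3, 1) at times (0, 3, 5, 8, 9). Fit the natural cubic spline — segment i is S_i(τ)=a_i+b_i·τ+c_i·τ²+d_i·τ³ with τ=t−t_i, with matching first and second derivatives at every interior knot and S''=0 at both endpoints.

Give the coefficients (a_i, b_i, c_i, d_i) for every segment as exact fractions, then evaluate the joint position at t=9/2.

  seg 0: a=-3 b=7481/1356 c=0 d=-3865/12204
  seg 1: a=5 b=-2057/678 c=-3865/1356 d=957/904
  seg 2: a=-4 b=-587/339 c=1187/339 d=-2183/3051
  seg 3: a=3 b=-14/339 c=-332/113 d=332/339
S(9/2) = -17293/7232

Δ: Δ0=8/3, Δ1=-9/2, Δ2=7/3, Δ3=-2
row 1: diag=10, rhs=-43; c'=1/5, d'=-43/10
row 2: denom=10−2·1/5=48/5; d'=(41−2·-43/10)/(48/5)=31/6
row 3: denom=8−3·5/16=113/16; d'=(-26−3·31/6)/(113/16)=-664/113
back: M3=-664/113
back: M2=31/6−5/16·-664/113=2374/339
back: M1=-43/10−1/5·2374/339=-3865/678
M: M0=0, M1=-3865/678, M2=2374/339, M3=-664/113, M4=0
seg 0: a=-3, c=M0/2=0, d=(M1−M0)/(6·3)=-3865/12204, b=Δ0−h0·(2M0+M1)/6=7481/1356
seg 1: a=5, c=M1/2=-3865/1356, d=(M2−M1)/(6·2)=957/904, b=Δ1−h1·(2M1+M2)/6=-2057/678
seg 2: a=-4, c=M2/2=1187/339, d=(M3−M2)/(6·3)=-2183/3051, b=Δ2−h2·(2M2+M3)/6=-587/339
seg 3: a=3, c=M3/2=-332/113, d=(M4−M3)/(6·1)=332/339, b=Δ3−h3·(2M3+M4)/6=-14/339
t_q=9/2 → seg 1, τ=3/2; S=5+-2057/678·τ+-3865/1356·τ²+957/904·τ³=-17293/7232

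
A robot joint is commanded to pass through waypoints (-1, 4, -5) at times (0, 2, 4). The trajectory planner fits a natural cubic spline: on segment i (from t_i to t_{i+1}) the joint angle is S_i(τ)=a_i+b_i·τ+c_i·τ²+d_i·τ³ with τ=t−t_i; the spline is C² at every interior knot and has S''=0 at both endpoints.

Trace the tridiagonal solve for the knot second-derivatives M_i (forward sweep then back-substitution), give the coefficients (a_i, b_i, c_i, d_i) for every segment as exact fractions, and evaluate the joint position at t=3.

  seg 0: a=-1 b=17/4 c=0 d=-7/16
  seg 1: a=4 b=-1 c=-21/8 d=7/16
S(3) = 13/16

Δ: Δ0=5/2, Δ1=-9/2
row 1: diag=8, rhs=-42; c'=1/4, d'=-21/4
back: M1=-21/4
M: M0=0, M1=-21/4, M2=0
seg 0: a=-1, c=M0/2=0, d=(M1−M0)/(6·2)=-7/16, b=Δ0−h0·(2M0+M1)/6=17/4
seg 1: a=4, c=M1/2=-21/8, d=(M2−M1)/(6·2)=7/16, b=Δ1−h1·(2M1+M2)/6=-1
t_q=3 → seg 1, τ=1; S=4+-1·τ+-21/8·τ²+7/16·τ³=13/16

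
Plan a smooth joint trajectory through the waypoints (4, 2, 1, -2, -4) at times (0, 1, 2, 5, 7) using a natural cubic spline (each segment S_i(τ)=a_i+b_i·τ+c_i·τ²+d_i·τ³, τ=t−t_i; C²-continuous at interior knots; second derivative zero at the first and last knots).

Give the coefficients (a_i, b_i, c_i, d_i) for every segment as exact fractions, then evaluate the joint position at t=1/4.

Δ: Δ0=-2, Δ1=-1, Δ2=-1, Δ3=-1
row 1: diag=4, rhs=6; c'=1/4, d'=3/2
row 2: denom=8−1·1/4=31/4; d'=(0−1·3/2)/(31/4)=-6/31
row 3: denom=10−3·12/31=274/31; d'=(0−3·-6/31)/(274/31)=9/137
back: M3=9/137
back: M2=-6/31−12/31·9/137=-30/137
back: M1=3/2−1/4·-30/137=213/137
M: M0=0, M1=213/137, M2=-30/137, M3=9/137, M4=0
seg 0: a=4, c=M0/2=0, d=(M1−M0)/(6·1)=71/274, b=Δ0−h0·(2M0+M1)/6=-619/274
seg 1: a=2, c=M1/2=213/274, d=(M2−M1)/(6·1)=-81/274, b=Δ1−h1·(2M1+M2)/6=-203/137
seg 2: a=1, c=M2/2=-15/137, d=(M3−M2)/(6·3)=13/822, b=Δ2−h2·(2M2+M3)/6=-223/274
seg 3: a=-2, c=M3/2=9/274, d=(M4−M3)/(6·2)=-3/548, b=Δ3−h3·(2M3+M4)/6=-143/137
t_q=1/4 → seg 0, τ=1/4; S=4+-619/274·τ+0·τ²+71/274·τ³=60311/17536

  seg 0: a=4 b=-619/274 c=0 d=71/274
  seg 1: a=2 b=-203/137 c=213/274 d=-81/274
  seg 2: a=1 b=-223/274 c=-15/137 d=13/822
  seg 3: a=-2 b=-143/137 c=9/274 d=-3/548
S(1/4) = 60311/17536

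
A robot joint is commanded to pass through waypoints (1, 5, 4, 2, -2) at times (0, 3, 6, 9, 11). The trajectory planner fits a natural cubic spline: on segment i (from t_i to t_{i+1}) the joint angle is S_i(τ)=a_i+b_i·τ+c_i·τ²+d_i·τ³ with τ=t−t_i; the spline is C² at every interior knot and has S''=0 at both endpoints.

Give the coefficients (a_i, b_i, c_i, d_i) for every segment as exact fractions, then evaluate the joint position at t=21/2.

  seg 0: a=1 b=739/414 c=0 d=-187/3726
  seg 1: a=5 b=89/207 c=-187/414 d=245/3726
  seg 2: a=4 b=-209/414 c=29/207 d=-241/3726
  seg 3: a=2 b=-292/207 c=-61/138 d=61/828
S(21/2) = -1903/2208

Δ: Δ0=4/3, Δ1=-1/3, Δ2=-2/3, Δ3=-2
row 1: diag=12, rhs=-10; c'=1/4, d'=-5/6
row 2: denom=12−3·1/4=45/4; d'=(-2−3·-5/6)/(45/4)=2/45
row 3: denom=10−3·4/15=46/5; d'=(-8−3·2/45)/(46/5)=-61/69
back: M3=-61/69
back: M2=2/45−4/15·-61/69=58/207
back: M1=-5/6−1/4·58/207=-187/207
M: M0=0, M1=-187/207, M2=58/207, M3=-61/69, M4=0
seg 0: a=1, c=M0/2=0, d=(M1−M0)/(6·3)=-187/3726, b=Δ0−h0·(2M0+M1)/6=739/414
seg 1: a=5, c=M1/2=-187/414, d=(M2−M1)/(6·3)=245/3726, b=Δ1−h1·(2M1+M2)/6=89/207
seg 2: a=4, c=M2/2=29/207, d=(M3−M2)/(6·3)=-241/3726, b=Δ2−h2·(2M2+M3)/6=-209/414
seg 3: a=2, c=M3/2=-61/138, d=(M4−M3)/(6·2)=61/828, b=Δ3−h3·(2M3+M4)/6=-292/207
t_q=21/2 → seg 3, τ=3/2; S=2+-292/207·τ+-61/138·τ²+61/828·τ³=-1903/2208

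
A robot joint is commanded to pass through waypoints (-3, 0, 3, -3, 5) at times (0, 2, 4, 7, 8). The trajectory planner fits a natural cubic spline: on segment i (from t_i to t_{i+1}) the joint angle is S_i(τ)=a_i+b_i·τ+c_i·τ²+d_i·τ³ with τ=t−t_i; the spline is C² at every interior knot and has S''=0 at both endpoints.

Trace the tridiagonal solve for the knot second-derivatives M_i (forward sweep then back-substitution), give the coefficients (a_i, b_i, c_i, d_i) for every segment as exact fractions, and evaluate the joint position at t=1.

Δ: Δ0=3/2, Δ1=3/2, Δ2=-2, Δ3=8
row 1: diag=8, rhs=0; c'=1/4, d'=0
row 2: denom=10−2·1/4=19/2; d'=(-21−2·0)/(19/2)=-42/19
row 3: denom=8−3·6/19=134/19; d'=(60−3·-42/19)/(134/19)=633/67
back: M3=633/67
back: M2=-42/19−6/19·633/67=-348/67
back: M1=0−1/4·-348/67=87/67
M: M0=0, M1=87/67, M2=-348/67, M3=633/67, M4=0
seg 0: a=-3, c=M0/2=0, d=(M1−M0)/(6·2)=29/268, b=Δ0−h0·(2M0+M1)/6=143/134
seg 1: a=0, c=M1/2=87/134, d=(M2−M1)/(6·2)=-145/268, b=Δ1−h1·(2M1+M2)/6=317/134
seg 2: a=3, c=M2/2=-174/67, d=(M3−M2)/(6·3)=109/134, b=Δ2−h2·(2M2+M3)/6=-205/134
seg 3: a=-3, c=M3/2=633/134, d=(M4−M3)/(6·1)=-211/134, b=Δ3−h3·(2M3+M4)/6=325/67
t_q=1 → seg 0, τ=1; S=-3+143/134·τ+0·τ²+29/268·τ³=-489/268

  seg 0: a=-3 b=143/134 c=0 d=29/268
  seg 1: a=0 b=317/134 c=87/134 d=-145/268
  seg 2: a=3 b=-205/134 c=-174/67 d=109/134
  seg 3: a=-3 b=325/67 c=633/134 d=-211/134
S(1) = -489/268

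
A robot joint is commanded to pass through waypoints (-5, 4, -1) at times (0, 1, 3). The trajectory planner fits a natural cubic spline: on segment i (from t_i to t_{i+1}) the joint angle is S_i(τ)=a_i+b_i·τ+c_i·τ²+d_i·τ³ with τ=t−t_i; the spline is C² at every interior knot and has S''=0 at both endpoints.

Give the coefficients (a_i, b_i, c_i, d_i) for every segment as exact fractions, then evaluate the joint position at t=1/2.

  seg 0: a=-5 b=131/12 c=0 d=-23/12
  seg 1: a=4 b=31/6 c=-23/4 d=23/24
S(1/2) = 7/32

Δ: Δ0=9, Δ1=-5/2
row 1: diag=6, rhs=-69; c'=1/3, d'=-23/2
back: M1=-23/2
M: M0=0, M1=-23/2, M2=0
seg 0: a=-5, c=M0/2=0, d=(M1−M0)/(6·1)=-23/12, b=Δ0−h0·(2M0+M1)/6=131/12
seg 1: a=4, c=M1/2=-23/4, d=(M2−M1)/(6·2)=23/24, b=Δ1−h1·(2M1+M2)/6=31/6
t_q=1/2 → seg 0, τ=1/2; S=-5+131/12·τ+0·τ²+-23/12·τ³=7/32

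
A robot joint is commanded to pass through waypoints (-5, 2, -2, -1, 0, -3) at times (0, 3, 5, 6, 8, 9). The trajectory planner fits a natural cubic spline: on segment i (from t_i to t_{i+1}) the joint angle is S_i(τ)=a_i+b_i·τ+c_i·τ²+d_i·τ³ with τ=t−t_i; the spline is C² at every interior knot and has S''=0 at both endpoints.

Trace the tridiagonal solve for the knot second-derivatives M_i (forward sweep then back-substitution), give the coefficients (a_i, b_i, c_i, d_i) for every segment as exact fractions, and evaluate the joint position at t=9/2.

  seg 0: a=-5 b=10517/2598 c=0 d=-165/866
  seg 1: a=2 b=-1424/1299 c=-1485/866 d=3281/5196
  seg 2: a=-2 b=-491/1299 c=898/433 d=-904/1299
  seg 3: a=-1 b=2185/1299 c=-6/433 d=-2999/10392
  seg 4: a=0 b=-4771/2598 c=-3023/1732 d=3023/5196
S(9/2) = -19003/13856

Δ: Δ0=7/3, Δ1=-2, Δ2=1, Δ3=1/2, Δ4=-3
row 1: diag=10, rhs=-26; c'=1/5, d'=-13/5
row 2: denom=6−2·1/5=28/5; d'=(18−2·-13/5)/(28/5)=29/7
row 3: denom=6−1·5/28=163/28; d'=(-3−1·29/7)/(163/28)=-200/163
row 4: denom=6−2·56/163=866/163; d'=(-21−2·-200/163)/(866/163)=-3023/866
back: M4=-3023/866
back: M3=-200/163−56/163·-3023/866=-12/433
back: M2=29/7−5/28·-12/433=1796/433
back: M1=-13/5−1/5·1796/433=-1485/433
M: M0=0, M1=-1485/433, M2=1796/433, M3=-12/433, M4=-3023/866, M5=0
seg 0: a=-5, c=M0/2=0, d=(M1−M0)/(6·3)=-165/866, b=Δ0−h0·(2M0+M1)/6=10517/2598
seg 1: a=2, c=M1/2=-1485/866, d=(M2−M1)/(6·2)=3281/5196, b=Δ1−h1·(2M1+M2)/6=-1424/1299
seg 2: a=-2, c=M2/2=898/433, d=(M3−M2)/(6·1)=-904/1299, b=Δ2−h2·(2M2+M3)/6=-491/1299
seg 3: a=-1, c=M3/2=-6/433, d=(M4−M3)/(6·2)=-2999/10392, b=Δ3−h3·(2M3+M4)/6=2185/1299
seg 4: a=0, c=M4/2=-3023/1732, d=(M5−M4)/(6·1)=3023/5196, b=Δ4−h4·(2M4+M5)/6=-4771/2598
t_q=9/2 → seg 1, τ=3/2; S=2+-1424/1299·τ+-1485/866·τ²+3281/5196·τ³=-19003/13856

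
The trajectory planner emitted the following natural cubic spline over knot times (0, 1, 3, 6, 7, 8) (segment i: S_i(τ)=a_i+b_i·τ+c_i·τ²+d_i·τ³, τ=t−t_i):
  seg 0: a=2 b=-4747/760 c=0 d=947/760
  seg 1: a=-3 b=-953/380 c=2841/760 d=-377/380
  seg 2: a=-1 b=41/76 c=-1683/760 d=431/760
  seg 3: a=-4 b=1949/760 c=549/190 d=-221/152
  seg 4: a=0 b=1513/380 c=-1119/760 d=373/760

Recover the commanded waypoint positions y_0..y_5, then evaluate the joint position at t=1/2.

y_0=2 y_1=-3 y_2=-1 y_3=-4 y_4=0 y_5=3
S(1/2) = -5881/6080

y_0 = S_0(0) = a_0 = 2
y_1 = S_1(0) = a_1 = -3
y_2 = S_2(0) = a_2 = -1
y_3 = S_3(0) = a_3 = -4
y_4 = S_4(0) = a_4 = 0
y_5 = S_4(1) = 3
t_q=1/2 is in segment 0 (τ=1/2); S_0(τ)=-5881/6080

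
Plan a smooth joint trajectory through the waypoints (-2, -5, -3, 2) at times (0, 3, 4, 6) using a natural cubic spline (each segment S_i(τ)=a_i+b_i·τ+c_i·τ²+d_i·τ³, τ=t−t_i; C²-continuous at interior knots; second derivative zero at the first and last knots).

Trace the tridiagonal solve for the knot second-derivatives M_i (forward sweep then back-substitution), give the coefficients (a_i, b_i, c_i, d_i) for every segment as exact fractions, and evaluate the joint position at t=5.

Δ: Δ0=-1, Δ1=2, Δ2=5/2
row 1: diag=8, rhs=18; c'=1/8, d'=9/4
row 2: denom=6−1·1/8=47/8; d'=(3−1·9/4)/(47/8)=6/47
back: M2=6/47
back: M1=9/4−1/8·6/47=105/47
M: M0=0, M1=105/47, M2=6/47, M3=0
seg 0: a=-2, c=M0/2=0, d=(M1−M0)/(6·3)=35/282, b=Δ0−h0·(2M0+M1)/6=-199/94
seg 1: a=-5, c=M1/2=105/94, d=(M2−M1)/(6·1)=-33/94, b=Δ1−h1·(2M1+M2)/6=58/47
seg 2: a=-3, c=M2/2=3/47, d=(M3−M2)/(6·2)=-1/94, b=Δ2−h2·(2M2+M3)/6=227/94
t_q=5 → seg 2, τ=1; S=-3+227/94·τ+3/47·τ²+-1/94·τ³=-25/47

  seg 0: a=-2 b=-199/94 c=0 d=35/282
  seg 1: a=-5 b=58/47 c=105/94 d=-33/94
  seg 2: a=-3 b=227/94 c=3/47 d=-1/94
S(5) = -25/47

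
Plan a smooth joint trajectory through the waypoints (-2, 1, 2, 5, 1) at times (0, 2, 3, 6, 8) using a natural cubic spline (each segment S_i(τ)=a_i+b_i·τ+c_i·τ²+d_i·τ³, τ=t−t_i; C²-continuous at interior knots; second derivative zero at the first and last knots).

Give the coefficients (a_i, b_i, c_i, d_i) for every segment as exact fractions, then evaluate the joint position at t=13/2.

Δ: Δ0=3/2, Δ1=1, Δ2=1, Δ3=-2
row 1: diag=6, rhs=-3; c'=1/6, d'=-1/2
row 2: denom=8−1·1/6=47/6; d'=(0−1·-1/2)/(47/6)=3/47
row 3: denom=10−3·18/47=416/47; d'=(-18−3·3/47)/(416/47)=-855/416
back: M3=-855/416
back: M2=3/47−18/47·-855/416=177/208
back: M1=-1/2−1/6·177/208=-267/416
M: M0=0, M1=-267/416, M2=177/208, M3=-855/416, M4=0
seg 0: a=-2, c=M0/2=0, d=(M1−M0)/(6·2)=-89/1664, b=Δ0−h0·(2M0+M1)/6=713/416
seg 1: a=1, c=M1/2=-267/832, d=(M2−M1)/(6·1)=207/832, b=Δ1−h1·(2M1+M2)/6=223/208
seg 2: a=2, c=M2/2=177/416, d=(M3−M2)/(6·3)=-31/192, b=Δ2−h2·(2M2+M3)/6=979/832
seg 3: a=5, c=M3/2=-855/832, d=(M4−M3)/(6·2)=285/1664, b=Δ3−h3·(2M3+M4)/6=-131/208
t_q=13/2 → seg 3, τ=1/2; S=5+-131/208·τ+-855/832·τ²+285/1664·τ³=59233/13312

  seg 0: a=-2 b=713/416 c=0 d=-89/1664
  seg 1: a=1 b=223/208 c=-267/832 d=207/832
  seg 2: a=2 b=979/832 c=177/416 d=-31/192
  seg 3: a=5 b=-131/208 c=-855/832 d=285/1664
S(13/2) = 59233/13312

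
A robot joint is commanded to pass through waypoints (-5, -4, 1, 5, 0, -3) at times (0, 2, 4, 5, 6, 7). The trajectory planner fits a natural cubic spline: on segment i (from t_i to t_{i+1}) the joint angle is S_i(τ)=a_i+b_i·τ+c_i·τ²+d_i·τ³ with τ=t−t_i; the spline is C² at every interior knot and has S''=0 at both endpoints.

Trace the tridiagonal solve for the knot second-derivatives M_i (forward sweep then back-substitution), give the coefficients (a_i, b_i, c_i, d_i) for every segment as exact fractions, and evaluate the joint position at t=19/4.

Δ: Δ0=1/2, Δ1=5/2, Δ2=4, Δ3=-5, Δ4=-3
row 1: diag=8, rhs=12; c'=1/4, d'=3/2
row 2: denom=6−2·1/4=11/2; d'=(9−2·3/2)/(11/2)=12/11
row 3: denom=4−1·2/11=42/11; d'=(-54−1·12/11)/(42/11)=-101/7
row 4: denom=4−1·11/42=157/42; d'=(12−1·-101/7)/(157/42)=1110/157
back: M4=1110/157
back: M3=-101/7−11/42·1110/157=-2556/157
back: M2=12/11−2/11·-2556/157=636/157
back: M1=3/2−1/4·636/157=153/314
M: M0=0, M1=153/314, M2=636/157, M3=-2556/157, M4=1110/157, M5=0
seg 0: a=-5, c=M0/2=0, d=(M1−M0)/(6·2)=51/1256, b=Δ0−h0·(2M0+M1)/6=53/157
seg 1: a=-4, c=M1/2=153/628, d=(M2−M1)/(6·2)=373/1256, b=Δ1−h1·(2M1+M2)/6=259/314
seg 2: a=1, c=M2/2=318/157, d=(M3−M2)/(6·1)=-532/157, b=Δ2−h2·(2M2+M3)/6=842/157
seg 3: a=5, c=M3/2=-1278/157, d=(M4−M3)/(6·1)=611/157, b=Δ3−h3·(2M3+M4)/6=-118/157
seg 4: a=0, c=M4/2=555/157, d=(M5−M4)/(6·1)=-185/157, b=Δ4−h4·(2M4+M5)/6=-841/157
t_q=19/4 → seg 2, τ=3/4; S=1+842/157·τ+318/157·τ²+-532/157·τ³=11887/2512

  seg 0: a=-5 b=53/157 c=0 d=51/1256
  seg 1: a=-4 b=259/314 c=153/628 d=373/1256
  seg 2: a=1 b=842/157 c=318/157 d=-532/157
  seg 3: a=5 b=-118/157 c=-1278/157 d=611/157
  seg 4: a=0 b=-841/157 c=555/157 d=-185/157
S(19/4) = 11887/2512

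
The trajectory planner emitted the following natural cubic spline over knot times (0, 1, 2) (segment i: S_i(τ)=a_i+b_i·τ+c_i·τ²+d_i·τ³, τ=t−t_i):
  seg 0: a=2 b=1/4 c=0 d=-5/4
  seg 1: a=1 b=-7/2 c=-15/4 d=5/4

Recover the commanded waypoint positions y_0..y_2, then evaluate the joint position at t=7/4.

y_0 = S_0(0) = a_0 = 2
y_1 = S_1(0) = a_1 = 1
y_2 = S_1(1) = -5
t_q=7/4 is in segment 1 (τ=3/4); S_1(τ)=-821/256

y_0=2 y_1=1 y_2=-5
S(7/4) = -821/256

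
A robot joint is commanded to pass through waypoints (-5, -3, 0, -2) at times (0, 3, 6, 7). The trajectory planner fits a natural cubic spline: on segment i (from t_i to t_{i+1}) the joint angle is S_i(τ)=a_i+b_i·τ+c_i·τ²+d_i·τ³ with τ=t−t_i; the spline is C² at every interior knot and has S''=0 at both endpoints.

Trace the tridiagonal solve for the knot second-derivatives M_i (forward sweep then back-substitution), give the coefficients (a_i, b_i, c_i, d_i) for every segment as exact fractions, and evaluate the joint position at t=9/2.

  seg 0: a=-5 b=23/87 c=0 d=35/783
  seg 1: a=-3 b=128/87 c=35/87 d=-146/783
  seg 2: a=0 b=-100/87 c=-37/29 d=37/87
S(9/2) = -15/29

Δ: Δ0=2/3, Δ1=1, Δ2=-2
row 1: diag=12, rhs=2; c'=1/4, d'=1/6
row 2: denom=8−3·1/4=29/4; d'=(-18−3·1/6)/(29/4)=-74/29
back: M2=-74/29
back: M1=1/6−1/4·-74/29=70/87
M: M0=0, M1=70/87, M2=-74/29, M3=0
seg 0: a=-5, c=M0/2=0, d=(M1−M0)/(6·3)=35/783, b=Δ0−h0·(2M0+M1)/6=23/87
seg 1: a=-3, c=M1/2=35/87, d=(M2−M1)/(6·3)=-146/783, b=Δ1−h1·(2M1+M2)/6=128/87
seg 2: a=0, c=M2/2=-37/29, d=(M3−M2)/(6·1)=37/87, b=Δ2−h2·(2M2+M3)/6=-100/87
t_q=9/2 → seg 1, τ=3/2; S=-3+128/87·τ+35/87·τ²+-146/783·τ³=-15/29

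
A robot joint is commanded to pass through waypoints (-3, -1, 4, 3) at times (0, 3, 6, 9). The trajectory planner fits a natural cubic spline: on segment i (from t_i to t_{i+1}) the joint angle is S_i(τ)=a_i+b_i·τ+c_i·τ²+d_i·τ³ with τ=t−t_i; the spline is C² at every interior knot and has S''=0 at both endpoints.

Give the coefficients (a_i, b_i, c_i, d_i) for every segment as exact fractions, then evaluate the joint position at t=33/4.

Δ: Δ0=2/3, Δ1=5/3, Δ2=-1/3
row 1: diag=12, rhs=6; c'=1/4, d'=1/2
row 2: denom=12−3·1/4=45/4; d'=(-12−3·1/2)/(45/4)=-6/5
back: M2=-6/5
back: M1=1/2−1/4·-6/5=4/5
M: M0=0, M1=4/5, M2=-6/5, M3=0
seg 0: a=-3, c=M0/2=0, d=(M1−M0)/(6·3)=2/45, b=Δ0−h0·(2M0+M1)/6=4/15
seg 1: a=-1, c=M1/2=2/5, d=(M2−M1)/(6·3)=-1/9, b=Δ1−h1·(2M1+M2)/6=22/15
seg 2: a=4, c=M2/2=-3/5, d=(M3−M2)/(6·3)=1/15, b=Δ2−h2·(2M2+M3)/6=13/15
t_q=33/4 → seg 2, τ=9/4; S=4+13/15·τ+-3/5·τ²+1/15·τ³=235/64

  seg 0: a=-3 b=4/15 c=0 d=2/45
  seg 1: a=-1 b=22/15 c=2/5 d=-1/9
  seg 2: a=4 b=13/15 c=-3/5 d=1/15
S(33/4) = 235/64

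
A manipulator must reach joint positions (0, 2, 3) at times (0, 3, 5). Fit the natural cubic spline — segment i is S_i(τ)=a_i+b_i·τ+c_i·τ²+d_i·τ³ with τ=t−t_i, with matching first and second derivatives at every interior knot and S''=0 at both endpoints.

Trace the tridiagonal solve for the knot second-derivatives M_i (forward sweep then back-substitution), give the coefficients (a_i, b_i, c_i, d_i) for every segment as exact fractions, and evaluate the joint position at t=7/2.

  seg 0: a=0 b=43/60 c=0 d=-1/180
  seg 1: a=2 b=17/30 c=-1/20 d=1/120
S(7/2) = 727/320

Δ: Δ0=2/3, Δ1=1/2
row 1: diag=10, rhs=-1; c'=1/5, d'=-1/10
back: M1=-1/10
M: M0=0, M1=-1/10, M2=0
seg 0: a=0, c=M0/2=0, d=(M1−M0)/(6·3)=-1/180, b=Δ0−h0·(2M0+M1)/6=43/60
seg 1: a=2, c=M1/2=-1/20, d=(M2−M1)/(6·2)=1/120, b=Δ1−h1·(2M1+M2)/6=17/30
t_q=7/2 → seg 1, τ=1/2; S=2+17/30·τ+-1/20·τ²+1/120·τ³=727/320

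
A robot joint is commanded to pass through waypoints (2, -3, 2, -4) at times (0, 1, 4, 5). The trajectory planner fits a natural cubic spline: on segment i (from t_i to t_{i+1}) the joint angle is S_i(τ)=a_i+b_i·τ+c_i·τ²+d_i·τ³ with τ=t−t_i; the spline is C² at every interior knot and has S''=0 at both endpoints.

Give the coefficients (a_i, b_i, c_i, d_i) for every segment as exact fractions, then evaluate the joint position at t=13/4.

Δ: Δ0=-5, Δ1=5/3, Δ2=-6
row 1: diag=8, rhs=40; c'=3/8, d'=5
row 2: denom=8−3·3/8=55/8; d'=(-46−3·5)/(55/8)=-488/55
back: M2=-488/55
back: M1=5−3/8·-488/55=458/55
M: M0=0, M1=458/55, M2=-488/55, M3=0
seg 0: a=2, c=M0/2=0, d=(M1−M0)/(6·1)=229/165, b=Δ0−h0·(2M0+M1)/6=-1054/165
seg 1: a=-3, c=M1/2=229/55, d=(M2−M1)/(6·3)=-43/45, b=Δ1−h1·(2M1+M2)/6=-367/165
seg 2: a=2, c=M2/2=-244/55, d=(M3−M2)/(6·1)=244/165, b=Δ2−h2·(2M2+M3)/6=-502/165
t_q=13/4 → seg 1, τ=9/4; S=-3+-367/165·τ+229/55·τ²+-43/45·τ³=7707/3520

  seg 0: a=2 b=-1054/165 c=0 d=229/165
  seg 1: a=-3 b=-367/165 c=229/55 d=-43/45
  seg 2: a=2 b=-502/165 c=-244/55 d=244/165
S(13/4) = 7707/3520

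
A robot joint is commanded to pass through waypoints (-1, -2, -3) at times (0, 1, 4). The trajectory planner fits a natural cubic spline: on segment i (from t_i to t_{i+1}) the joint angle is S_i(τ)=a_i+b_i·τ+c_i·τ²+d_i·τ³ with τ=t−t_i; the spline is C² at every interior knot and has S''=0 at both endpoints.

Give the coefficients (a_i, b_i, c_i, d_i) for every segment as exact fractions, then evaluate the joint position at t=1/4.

  seg 0: a=-1 b=-13/12 c=0 d=1/12
  seg 1: a=-2 b=-5/6 c=1/4 d=-1/36
S(1/4) = -325/256

Δ: Δ0=-1, Δ1=-1/3
row 1: diag=8, rhs=4; c'=3/8, d'=1/2
back: M1=1/2
M: M0=0, M1=1/2, M2=0
seg 0: a=-1, c=M0/2=0, d=(M1−M0)/(6·1)=1/12, b=Δ0−h0·(2M0+M1)/6=-13/12
seg 1: a=-2, c=M1/2=1/4, d=(M2−M1)/(6·3)=-1/36, b=Δ1−h1·(2M1+M2)/6=-5/6
t_q=1/4 → seg 0, τ=1/4; S=-1+-13/12·τ+0·τ²+1/12·τ³=-325/256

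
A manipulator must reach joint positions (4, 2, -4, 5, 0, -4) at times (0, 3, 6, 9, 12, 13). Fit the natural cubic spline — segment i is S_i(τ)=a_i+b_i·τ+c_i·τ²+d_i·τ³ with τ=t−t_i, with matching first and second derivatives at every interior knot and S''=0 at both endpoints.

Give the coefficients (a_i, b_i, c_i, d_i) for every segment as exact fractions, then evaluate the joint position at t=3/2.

  seg 0: a=4 b=152/1209 c=0 d=-958/10881
  seg 1: a=2 b=-2722/1209 c=-958/1209 d=3178/10881
  seg 2: a=-4 b=1064/1209 c=740/403 d=-4097/10881
  seg 3: a=5 b=161/93 c=-1877/1209 d=1523/10881
  seg 4: a=0 b=-4600/1209 c=-118/403 d=118/1209
S(3/2) = 6273/1612

Δ: Δ0=-2/3, Δ1=-2, Δ2=3, Δ3=-5/3, Δ4=-4
row 1: diag=12, rhs=-8; c'=1/4, d'=-2/3
row 2: denom=12−3·1/4=45/4; d'=(30−3·-2/3)/(45/4)=128/45
row 3: denom=12−3·4/15=56/5; d'=(-28−3·128/45)/(56/5)=-137/42
row 4: denom=8−3·15/56=403/56; d'=(-14−3·-137/42)/(403/56)=-236/403
back: M4=-236/403
back: M3=-137/42−15/56·-236/403=-3754/1209
back: M2=128/45−4/15·-3754/1209=1480/403
back: M1=-2/3−1/4·1480/403=-1916/1209
M: M0=0, M1=-1916/1209, M2=1480/403, M3=-3754/1209, M4=-236/403, M5=0
seg 0: a=4, c=M0/2=0, d=(M1−M0)/(6·3)=-958/10881, b=Δ0−h0·(2M0+M1)/6=152/1209
seg 1: a=2, c=M1/2=-958/1209, d=(M2−M1)/(6·3)=3178/10881, b=Δ1−h1·(2M1+M2)/6=-2722/1209
seg 2: a=-4, c=M2/2=740/403, d=(M3−M2)/(6·3)=-4097/10881, b=Δ2−h2·(2M2+M3)/6=1064/1209
seg 3: a=5, c=M3/2=-1877/1209, d=(M4−M3)/(6·3)=1523/10881, b=Δ3−h3·(2M3+M4)/6=161/93
seg 4: a=0, c=M4/2=-118/403, d=(M5−M4)/(6·1)=118/1209, b=Δ4−h4·(2M4+M5)/6=-4600/1209
t_q=3/2 → seg 0, τ=3/2; S=4+152/1209·τ+0·τ²+-958/10881·τ³=6273/1612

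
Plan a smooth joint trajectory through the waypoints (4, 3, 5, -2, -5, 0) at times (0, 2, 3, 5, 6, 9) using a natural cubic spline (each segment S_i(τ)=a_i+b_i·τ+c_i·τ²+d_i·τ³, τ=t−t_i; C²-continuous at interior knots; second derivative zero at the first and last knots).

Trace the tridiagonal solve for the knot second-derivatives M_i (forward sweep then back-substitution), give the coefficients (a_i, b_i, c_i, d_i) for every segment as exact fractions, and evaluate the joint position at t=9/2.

  seg 0: a=4 b=-14945/8718 c=0 d=5293/17436
  seg 1: a=3 b=16813/8718 c=5293/2906 d=-7628/4359
  seg 2: a=5 b=2803/8718 c=-9963/2906 d=13231/17436
  seg 3: a=-2 b=-37367/8718 c=1634/1453 d=1409/8718
  seg 4: a=-5 b=-6766/4359 c=4677/2906 d=-1559/8718
S(9/2) = 15315/46496

Δ: Δ0=-1/2, Δ1=2, Δ2=-7/2, Δ3=-3, Δ4=5/3
row 1: diag=6, rhs=15; c'=1/6, d'=5/2
row 2: denom=6−1·1/6=35/6; d'=(-33−1·5/2)/(35/6)=-213/35
row 3: denom=6−2·12/35=186/35; d'=(3−2·-213/35)/(186/35)=177/62
row 4: denom=8−1·35/186=1453/186; d'=(28−1·177/62)/(1453/186)=4677/1453
back: M4=4677/1453
back: M3=177/62−35/186·4677/1453=3268/1453
back: M2=-213/35−12/35·3268/1453=-9963/1453
back: M1=5/2−1/6·-9963/1453=5293/1453
M: M0=0, M1=5293/1453, M2=-9963/1453, M3=3268/1453, M4=4677/1453, M5=0
seg 0: a=4, c=M0/2=0, d=(M1−M0)/(6·2)=5293/17436, b=Δ0−h0·(2M0+M1)/6=-14945/8718
seg 1: a=3, c=M1/2=5293/2906, d=(M2−M1)/(6·1)=-7628/4359, b=Δ1−h1·(2M1+M2)/6=16813/8718
seg 2: a=5, c=M2/2=-9963/2906, d=(M3−M2)/(6·2)=13231/17436, b=Δ2−h2·(2M2+M3)/6=2803/8718
seg 3: a=-2, c=M3/2=1634/1453, d=(M4−M3)/(6·1)=1409/8718, b=Δ3−h3·(2M3+M4)/6=-37367/8718
seg 4: a=-5, c=M4/2=4677/2906, d=(M5−M4)/(6·3)=-1559/8718, b=Δ4−h4·(2M4+M5)/6=-6766/4359
t_q=9/2 → seg 2, τ=3/2; S=5+2803/8718·τ+-9963/2906·τ²+13231/17436·τ³=15315/46496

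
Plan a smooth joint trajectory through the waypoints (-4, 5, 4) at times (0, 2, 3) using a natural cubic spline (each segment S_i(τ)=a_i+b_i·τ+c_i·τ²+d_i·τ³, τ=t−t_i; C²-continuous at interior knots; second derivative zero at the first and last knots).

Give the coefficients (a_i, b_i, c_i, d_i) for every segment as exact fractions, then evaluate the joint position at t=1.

  seg 0: a=-4 b=19/3 c=0 d=-11/24
  seg 1: a=5 b=5/6 c=-11/4 d=11/12
S(1) = 15/8

Δ: Δ0=9/2, Δ1=-1
row 1: diag=6, rhs=-33; c'=1/6, d'=-11/2
back: M1=-11/2
M: M0=0, M1=-11/2, M2=0
seg 0: a=-4, c=M0/2=0, d=(M1−M0)/(6·2)=-11/24, b=Δ0−h0·(2M0+M1)/6=19/3
seg 1: a=5, c=M1/2=-11/4, d=(M2−M1)/(6·1)=11/12, b=Δ1−h1·(2M1+M2)/6=5/6
t_q=1 → seg 0, τ=1; S=-4+19/3·τ+0·τ²+-11/24·τ³=15/8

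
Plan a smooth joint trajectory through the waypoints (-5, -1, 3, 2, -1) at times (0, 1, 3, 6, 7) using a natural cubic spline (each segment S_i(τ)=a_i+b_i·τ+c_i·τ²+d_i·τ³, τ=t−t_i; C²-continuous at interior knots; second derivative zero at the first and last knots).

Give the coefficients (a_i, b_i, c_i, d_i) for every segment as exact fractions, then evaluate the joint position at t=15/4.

Δ: Δ0=4, Δ1=2, Δ2=-1/3, Δ3=-3
row 1: diag=6, rhs=-12; c'=1/3, d'=-2
row 2: denom=10−2·1/3=28/3; d'=(-14−2·-2)/(28/3)=-15/14
row 3: denom=8−3·9/28=197/28; d'=(-16−3·-15/14)/(197/28)=-358/197
back: M3=-358/197
back: M2=-15/14−9/28·-358/197=-96/197
back: M1=-2−1/3·-96/197=-362/197
M: M0=0, M1=-362/197, M2=-96/197, M3=-358/197, M4=0
seg 0: a=-5, c=M0/2=0, d=(M1−M0)/(6·1)=-181/591, b=Δ0−h0·(2M0+M1)/6=2545/591
seg 1: a=-1, c=M1/2=-181/197, d=(M2−M1)/(6·2)=133/1182, b=Δ1−h1·(2M1+M2)/6=2002/591
seg 2: a=3, c=M2/2=-48/197, d=(M3−M2)/(6·3)=-131/1773, b=Δ2−h2·(2M2+M3)/6=628/591
seg 3: a=2, c=M3/2=-179/197, d=(M4−M3)/(6·1)=179/591, b=Δ3−h3·(2M3+M4)/6=-1415/591
t_q=15/4 → seg 2, τ=3/4; S=3+628/591·τ+-48/197·τ²+-131/1773·τ³=45751/12608

  seg 0: a=-5 b=2545/591 c=0 d=-181/591
  seg 1: a=-1 b=2002/591 c=-181/197 d=133/1182
  seg 2: a=3 b=628/591 c=-48/197 d=-131/1773
  seg 3: a=2 b=-1415/591 c=-179/197 d=179/591
S(15/4) = 45751/12608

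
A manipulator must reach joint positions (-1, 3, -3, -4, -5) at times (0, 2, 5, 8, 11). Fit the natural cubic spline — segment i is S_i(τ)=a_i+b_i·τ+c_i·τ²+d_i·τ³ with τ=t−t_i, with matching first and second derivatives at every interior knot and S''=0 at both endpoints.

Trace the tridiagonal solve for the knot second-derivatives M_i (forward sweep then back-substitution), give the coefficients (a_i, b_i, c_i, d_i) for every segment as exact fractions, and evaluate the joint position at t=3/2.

  seg 0: a=-1 b=614/207 c=0 d=-50/207
  seg 1: a=3 b=14/207 c=-100/69 d=472/1863
  seg 2: a=-3 b=-370/207 c=172/207 d=-215/1863
  seg 3: a=-4 b=17/207 c=-43/207 d=43/1863
S(3/2) = 727/276

Δ: Δ0=2, Δ1=-2, Δ2=-1/3, Δ3=-1/3
row 1: diag=10, rhs=-24; c'=3/10, d'=-12/5
row 2: denom=12−3·3/10=111/10; d'=(10−3·-12/5)/(111/10)=172/111
row 3: denom=12−3·10/37=414/37; d'=(0−3·172/111)/(414/37)=-86/207
back: M3=-86/207
back: M2=172/111−10/37·-86/207=344/207
back: M1=-12/5−3/10·344/207=-200/69
M: M0=0, M1=-200/69, M2=344/207, M3=-86/207, M4=0
seg 0: a=-1, c=M0/2=0, d=(M1−M0)/(6·2)=-50/207, b=Δ0−h0·(2M0+M1)/6=614/207
seg 1: a=3, c=M1/2=-100/69, d=(M2−M1)/(6·3)=472/1863, b=Δ1−h1·(2M1+M2)/6=14/207
seg 2: a=-3, c=M2/2=172/207, d=(M3−M2)/(6·3)=-215/1863, b=Δ2−h2·(2M2+M3)/6=-370/207
seg 3: a=-4, c=M3/2=-43/207, d=(M4−M3)/(6·3)=43/1863, b=Δ3−h3·(2M3+M4)/6=17/207
t_q=3/2 → seg 0, τ=3/2; S=-1+614/207·τ+0·τ²+-50/207·τ³=727/276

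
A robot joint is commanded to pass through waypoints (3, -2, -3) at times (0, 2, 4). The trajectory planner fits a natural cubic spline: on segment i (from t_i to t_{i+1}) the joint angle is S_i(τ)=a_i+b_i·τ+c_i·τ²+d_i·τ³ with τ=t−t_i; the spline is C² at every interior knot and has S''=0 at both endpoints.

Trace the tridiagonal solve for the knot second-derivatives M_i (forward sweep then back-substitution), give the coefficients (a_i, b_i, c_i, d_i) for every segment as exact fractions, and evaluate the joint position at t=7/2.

Δ: Δ0=-5/2, Δ1=-1/2
row 1: diag=8, rhs=12; c'=1/4, d'=3/2
back: M1=3/2
M: M0=0, M1=3/2, M2=0
seg 0: a=3, c=M0/2=0, d=(M1−M0)/(6·2)=1/8, b=Δ0−h0·(2M0+M1)/6=-3
seg 1: a=-2, c=M1/2=3/4, d=(M2−M1)/(6·2)=-1/8, b=Δ1−h1·(2M1+M2)/6=-3/2
t_q=7/2 → seg 1, τ=3/2; S=-2+-3/2·τ+3/4·τ²+-1/8·τ³=-191/64

  seg 0: a=3 b=-3 c=0 d=1/8
  seg 1: a=-2 b=-3/2 c=3/4 d=-1/8
S(7/2) = -191/64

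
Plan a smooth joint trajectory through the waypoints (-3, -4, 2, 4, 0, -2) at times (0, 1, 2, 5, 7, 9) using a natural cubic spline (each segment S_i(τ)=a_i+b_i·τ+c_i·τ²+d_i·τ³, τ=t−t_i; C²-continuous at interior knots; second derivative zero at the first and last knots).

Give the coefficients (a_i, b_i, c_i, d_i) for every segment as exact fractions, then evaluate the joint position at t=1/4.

  seg 0: a=-3 b=-9233/3102 c=0 d=6131/3102
  seg 1: a=-4 b=4580/1551 c=6131/1034 d=-8941/3102
  seg 2: a=2 b=19123/3102 c=-1405/517 d=305/1034
  seg 3: a=4 b=-3376/1551 c=-65/1034 d=469/6204
  seg 4: a=0 b=-2359/1551 c=202/517 d=-101/1551
S(1/4) = -245727/66176

Δ: Δ0=-1, Δ1=6, Δ2=2/3, Δ3=-2, Δ4=-1
row 1: diag=4, rhs=42; c'=1/4, d'=21/2
row 2: denom=8−1·1/4=31/4; d'=(-32−1·21/2)/(31/4)=-170/31
row 3: denom=10−3·12/31=274/31; d'=(-16−3·-170/31)/(274/31)=7/137
row 4: denom=8−2·31/137=1034/137; d'=(6−2·7/137)/(1034/137)=404/517
back: M4=404/517
back: M3=7/137−31/137·404/517=-65/517
back: M2=-170/31−12/31·-65/517=-2810/517
back: M1=21/2−1/4·-2810/517=6131/517
M: M0=0, M1=6131/517, M2=-2810/517, M3=-65/517, M4=404/517, M5=0
seg 0: a=-3, c=M0/2=0, d=(M1−M0)/(6·1)=6131/3102, b=Δ0−h0·(2M0+M1)/6=-9233/3102
seg 1: a=-4, c=M1/2=6131/1034, d=(M2−M1)/(6·1)=-8941/3102, b=Δ1−h1·(2M1+M2)/6=4580/1551
seg 2: a=2, c=M2/2=-1405/517, d=(M3−M2)/(6·3)=305/1034, b=Δ2−h2·(2M2+M3)/6=19123/3102
seg 3: a=4, c=M3/2=-65/1034, d=(M4−M3)/(6·2)=469/6204, b=Δ3−h3·(2M3+M4)/6=-3376/1551
seg 4: a=0, c=M4/2=202/517, d=(M5−M4)/(6·2)=-101/1551, b=Δ4−h4·(2M4+M5)/6=-2359/1551
t_q=1/4 → seg 0, τ=1/4; S=-3+-9233/3102·τ+0·τ²+6131/3102·τ³=-245727/66176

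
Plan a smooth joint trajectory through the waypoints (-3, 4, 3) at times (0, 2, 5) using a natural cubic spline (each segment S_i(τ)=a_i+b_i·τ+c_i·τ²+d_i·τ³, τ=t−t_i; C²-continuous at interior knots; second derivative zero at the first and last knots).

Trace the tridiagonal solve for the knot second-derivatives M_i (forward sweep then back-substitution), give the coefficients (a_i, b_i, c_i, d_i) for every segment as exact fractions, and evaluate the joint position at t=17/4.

Δ: Δ0=7/2, Δ1=-1/3
row 1: diag=10, rhs=-23; c'=3/10, d'=-23/10
back: M1=-23/10
M: M0=0, M1=-23/10, M2=0
seg 0: a=-3, c=M0/2=0, d=(M1−M0)/(6·2)=-23/120, b=Δ0−h0·(2M0+M1)/6=64/15
seg 1: a=4, c=M1/2=-23/20, d=(M2−M1)/(6·3)=23/180, b=Δ1−h1·(2M1+M2)/6=59/30
t_q=17/4 → seg 1, τ=9/4; S=4+59/30·τ+-23/20·τ²+23/180·τ³=1039/256

  seg 0: a=-3 b=64/15 c=0 d=-23/120
  seg 1: a=4 b=59/30 c=-23/20 d=23/180
S(17/4) = 1039/256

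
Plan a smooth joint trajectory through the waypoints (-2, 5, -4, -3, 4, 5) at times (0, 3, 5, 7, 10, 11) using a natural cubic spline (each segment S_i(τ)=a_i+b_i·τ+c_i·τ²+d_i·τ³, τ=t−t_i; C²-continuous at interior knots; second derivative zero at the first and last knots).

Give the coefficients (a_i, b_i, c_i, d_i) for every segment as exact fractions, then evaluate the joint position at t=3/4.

Δ: Δ0=7/3, Δ1=-9/2, Δ2=1/2, Δ3=7/3, Δ4=1
row 1: diag=10, rhs=-41; c'=1/5, d'=-41/10
row 2: denom=8−2·1/5=38/5; d'=(30−2·-41/10)/(38/5)=191/38
row 3: denom=10−2·5/19=180/19; d'=(11−2·191/38)/(180/19)=1/10
row 4: denom=8−3·19/60=141/20; d'=(-8−3·1/10)/(141/20)=-166/141
back: M4=-166/141
back: M3=1/10−19/60·-166/141=200/423
back: M2=191/38−5/19·200/423=4147/846
back: M1=-41/10−1/5·4147/846=-2149/423
M: M0=0, M1=-2149/423, M2=4147/846, M3=200/423, M4=-166/141, M5=0
seg 0: a=-2, c=M0/2=0, d=(M1−M0)/(6·3)=-2149/7614, b=Δ0−h0·(2M0+M1)/6=4123/846
seg 1: a=5, c=M1/2=-2149/846, d=(M2−M1)/(6·2)=2815/3384, b=Δ1−h1·(2M1+M2)/6=-1162/423
seg 2: a=-4, c=M2/2=4147/1692, d=(M3−M2)/(6·2)=-1249/3384, b=Δ2−h2·(2M2+M3)/6=-275/94
seg 3: a=-3, c=M3/2=100/423, d=(M4−M3)/(6·3)=-349/3807, b=Δ3−h3·(2M3+M4)/6=1036/423
seg 4: a=4, c=M4/2=-83/141, d=(M5−M4)/(6·1)=83/423, b=Δ4−h4·(2M4+M5)/6=589/423
t_q=3/4 → seg 0, τ=3/4; S=-2+4123/846·τ+0·τ²+-2149/7614·τ³=9241/6016

  seg 0: a=-2 b=4123/846 c=0 d=-2149/7614
  seg 1: a=5 b=-1162/423 c=-2149/846 d=2815/3384
  seg 2: a=-4 b=-275/94 c=4147/1692 d=-1249/3384
  seg 3: a=-3 b=1036/423 c=100/423 d=-349/3807
  seg 4: a=4 b=589/423 c=-83/141 d=83/423
S(3/4) = 9241/6016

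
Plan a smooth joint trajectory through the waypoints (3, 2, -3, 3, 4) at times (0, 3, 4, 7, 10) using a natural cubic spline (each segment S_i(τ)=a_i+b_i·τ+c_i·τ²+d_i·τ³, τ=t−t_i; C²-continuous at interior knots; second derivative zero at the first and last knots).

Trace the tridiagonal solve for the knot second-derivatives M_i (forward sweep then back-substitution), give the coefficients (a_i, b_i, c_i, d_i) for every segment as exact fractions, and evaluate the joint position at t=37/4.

  seg 0: a=3 b=419/228 c=0 d=-55/228
  seg 1: a=2 b=-533/114 c=-165/76 d=421/228
  seg 2: a=-3 b=-793/228 c=64/19 d=-1055/2052
  seg 3: a=3 b=325/114 c=-287/228 d=287/2052
S(37/4) = 22545/4864

Δ: Δ0=-1/3, Δ1=-5, Δ2=2, Δ3=1/3
row 1: diag=8, rhs=-28; c'=1/8, d'=-7/2
row 2: denom=8−1·1/8=63/8; d'=(42−1·-7/2)/(63/8)=52/9
row 3: denom=12−3·8/21=76/7; d'=(-10−3·52/9)/(76/7)=-287/114
back: M3=-287/114
back: M2=52/9−8/21·-287/114=128/19
back: M1=-7/2−1/8·128/19=-165/38
M: M0=0, M1=-165/38, M2=128/19, M3=-287/114, M4=0
seg 0: a=3, c=M0/2=0, d=(M1−M0)/(6·3)=-55/228, b=Δ0−h0·(2M0+M1)/6=419/228
seg 1: a=2, c=M1/2=-165/76, d=(M2−M1)/(6·1)=421/228, b=Δ1−h1·(2M1+M2)/6=-533/114
seg 2: a=-3, c=M2/2=64/19, d=(M3−M2)/(6·3)=-1055/2052, b=Δ2−h2·(2M2+M3)/6=-793/228
seg 3: a=3, c=M3/2=-287/228, d=(M4−M3)/(6·3)=287/2052, b=Δ3−h3·(2M3+M4)/6=325/114
t_q=37/4 → seg 3, τ=9/4; S=3+325/114·τ+-287/228·τ²+287/2052·τ³=22545/4864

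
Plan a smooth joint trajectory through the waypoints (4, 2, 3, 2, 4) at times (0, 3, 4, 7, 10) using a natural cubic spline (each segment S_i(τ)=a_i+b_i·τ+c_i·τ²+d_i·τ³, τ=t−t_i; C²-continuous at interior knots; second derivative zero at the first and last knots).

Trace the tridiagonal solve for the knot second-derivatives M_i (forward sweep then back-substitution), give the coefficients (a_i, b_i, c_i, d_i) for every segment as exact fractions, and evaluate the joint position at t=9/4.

Δ: Δ0=-2/3, Δ1=1, Δ2=-1/3, Δ3=2/3
row 1: diag=8, rhs=10; c'=1/8, d'=5/4
row 2: denom=8−1·1/8=63/8; d'=(-8−1·5/4)/(63/8)=-74/63
row 3: denom=12−3·8/21=76/7; d'=(6−3·-74/63)/(76/7)=50/57
back: M3=50/57
back: M2=-74/63−8/21·50/57=-86/57
back: M1=5/4−1/8·-86/57=82/57
M: M0=0, M1=82/57, M2=-86/57, M3=50/57, M4=0
seg 0: a=4, c=M0/2=0, d=(M1−M0)/(6·3)=41/513, b=Δ0−h0·(2M0+M1)/6=-79/57
seg 1: a=2, c=M1/2=41/57, d=(M2−M1)/(6·1)=-28/57, b=Δ1−h1·(2M1+M2)/6=44/57
seg 2: a=3, c=M2/2=-43/57, d=(M3−M2)/(6·3)=68/513, b=Δ2−h2·(2M2+M3)/6=14/19
seg 3: a=2, c=M3/2=25/57, d=(M4−M3)/(6·3)=-25/513, b=Δ3−h3·(2M3+M4)/6=-4/19
t_q=9/4 → seg 0, τ=9/4; S=4+-79/57·τ+0·τ²+41/513·τ³=2179/1216

  seg 0: a=4 b=-79/57 c=0 d=41/513
  seg 1: a=2 b=44/57 c=41/57 d=-28/57
  seg 2: a=3 b=14/19 c=-43/57 d=68/513
  seg 3: a=2 b=-4/19 c=25/57 d=-25/513
S(9/4) = 2179/1216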